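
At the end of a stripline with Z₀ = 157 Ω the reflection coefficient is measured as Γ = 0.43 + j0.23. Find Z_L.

Z_L = Z_0·(1 + Γ)/(1 − Γ) = 157·(1.43 + j0.23)/(0.57 − j0.23)

Z_L ≈ 317 + j191 Ω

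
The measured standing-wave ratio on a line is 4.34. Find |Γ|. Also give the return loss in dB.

|Γ| = (S − 1)/(S + 1) = (4.34 − 1)/(4.34 + 1) = 3.34/5.34
RL = −20·log₁₀|Γ| = −20·log₁₀(0.625)

|Γ| ≈ 0.625; return loss ≈ 4.08 dB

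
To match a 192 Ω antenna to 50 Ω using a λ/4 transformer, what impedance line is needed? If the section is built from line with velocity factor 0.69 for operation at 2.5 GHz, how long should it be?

Z_qwt ≈ 98 Ω; length ≈ 2.07 cm

Z_qwt = √(Z_0·R_L) = √(50 × 192) = √9600
λ = 0.69·c/f = 0.0828 m, so l = λ/4 = 0.0207 m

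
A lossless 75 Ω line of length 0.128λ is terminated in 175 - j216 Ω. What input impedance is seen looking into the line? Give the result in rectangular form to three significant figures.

Z_in ≈ 16.7 − j44.7 Ω

βl = 2π × 0.128 = 46.1°
tan(βl) = tan(46.1°) = 1.04
Z_in = Z_0·(Z_L + jZ_0·tanβl)/(Z_0 + jZ_L·tanβl)
     = 75·(175 − j138)/(299 + j182)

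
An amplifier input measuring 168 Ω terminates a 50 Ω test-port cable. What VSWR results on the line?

For a purely resistive load, VSWR = R_L/Z_0 or Z_0/R_L (whichever > 1) = 168/50

VSWR ≈ 3.36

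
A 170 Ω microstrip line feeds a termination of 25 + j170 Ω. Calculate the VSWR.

Γ = (Z_L − Z_0)/(Z_L + Z_0) = (-145 + j170)/(195 + j170)
|Γ| = 223/259 = 0.864
VSWR = (1 + |Γ|)/(1 − |Γ|) = 1.86/0.136

VSWR ≈ 13.7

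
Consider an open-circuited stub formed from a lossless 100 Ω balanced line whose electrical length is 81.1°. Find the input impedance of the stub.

tan(βl) = 6.39
For an open-circuited stub, Z_in = −jZ_0·cot(βl) = −jZ_0/tan(βl)

Z_in ≈ −j15.7 Ω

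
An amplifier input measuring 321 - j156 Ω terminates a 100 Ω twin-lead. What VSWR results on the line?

Γ = (Z_L − Z_0)/(Z_L + Z_0) = (221 − j156)/(421 − j156)
|Γ| = 271/449 = 0.603
VSWR = (1 + |Γ|)/(1 − |Γ|) = 1.6/0.397

VSWR ≈ 4.03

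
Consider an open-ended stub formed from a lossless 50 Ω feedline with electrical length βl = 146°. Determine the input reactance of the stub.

X_in ≈ 74.1 Ω (inductive)

tan(βl) = -0.675
For an open-ended stub, Z_in = −jZ_0·cot(βl) = −jZ_0/tan(βl)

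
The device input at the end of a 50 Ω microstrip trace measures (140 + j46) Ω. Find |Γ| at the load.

|Γ| ≈ 0.517

Γ = (Z_L − Z_0)/(Z_L + Z_0) = (90 + j46)/(190 + j46)
|Γ| = 101/195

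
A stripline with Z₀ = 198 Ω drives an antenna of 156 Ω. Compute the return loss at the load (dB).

Γ = (156 − 198)/(156 + 198) = -0.119
RL = −20·log₁₀|Γ| = −20·log₁₀(0.119)

RL ≈ 18.5 dB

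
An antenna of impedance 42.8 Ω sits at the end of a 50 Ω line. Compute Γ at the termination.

Γ = -0.0776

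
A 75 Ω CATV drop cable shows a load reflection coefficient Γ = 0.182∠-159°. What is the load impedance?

Z_L ≈ 52.8 − j7.13 Ω

Z_L = Z_0·(1 + Γ)/(1 − Γ) = 75·(0.83 − j0.0652)/(1.17 + j0.0652)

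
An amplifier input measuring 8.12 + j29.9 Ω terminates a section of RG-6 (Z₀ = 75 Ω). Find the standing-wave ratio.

VSWR ≈ 10.7

Γ = (Z_L − Z_0)/(Z_L + Z_0) = (-66.88 + j29.9)/(83.12 + j29.9)
|Γ| = 73.3/88.3 = 0.829
VSWR = (1 + |Γ|)/(1 − |Γ|) = 1.83/0.171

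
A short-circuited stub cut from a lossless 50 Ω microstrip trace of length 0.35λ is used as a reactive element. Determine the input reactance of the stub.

βl = 2π × 0.35 = 126°
tan(βl) = -1.38
For a short-circuited stub, Z_in = jZ_0·tan(βl)

X_in ≈ -68.8 Ω (capacitive)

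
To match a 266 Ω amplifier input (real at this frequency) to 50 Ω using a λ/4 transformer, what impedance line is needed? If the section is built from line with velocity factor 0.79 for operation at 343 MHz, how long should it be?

Z_qwt = √(Z_0·R_L) = √(50 × 266) = √13300
λ = 0.79·c/f = 0.691 m, so l = λ/4 = 0.173 m

Z_qwt ≈ 115 Ω; length ≈ 17.3 cm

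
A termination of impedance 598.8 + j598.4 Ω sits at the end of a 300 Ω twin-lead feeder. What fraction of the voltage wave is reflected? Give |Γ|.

|Γ| ≈ 0.619

Γ = (Z_L − Z_0)/(Z_L + Z_0) = (298.8 + j598.4)/(898.8 + j598.4)
|Γ| = 669/1080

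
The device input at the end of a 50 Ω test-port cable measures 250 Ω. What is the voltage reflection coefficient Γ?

Γ = (Z_L − Z_0)/(Z_L + Z_0) = (250 − 50)/(250 + 50) = 200/300

Γ = 0.667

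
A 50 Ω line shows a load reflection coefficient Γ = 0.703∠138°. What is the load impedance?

Z_L = Z_0·(1 + Γ)/(1 − Γ) = 50·(0.478 + j0.47)/(1.52 − j0.47)

Z_L ≈ 9.96 + j18.5 Ω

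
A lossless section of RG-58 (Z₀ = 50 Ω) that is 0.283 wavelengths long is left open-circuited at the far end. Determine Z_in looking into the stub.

Z_in ≈ +j10.5 Ω

βl = 2π × 0.283 = 102°
tan(βl) = -4.75
For an open-circuited stub, Z_in = −jZ_0·cot(βl) = −jZ_0/tan(βl)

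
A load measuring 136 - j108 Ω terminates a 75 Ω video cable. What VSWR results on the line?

Γ = (Z_L − Z_0)/(Z_L + Z_0) = (61 − j108)/(211 − j108)
|Γ| = 124/237 = 0.523
VSWR = (1 + |Γ|)/(1 − |Γ|) = 1.52/0.477

VSWR ≈ 3.2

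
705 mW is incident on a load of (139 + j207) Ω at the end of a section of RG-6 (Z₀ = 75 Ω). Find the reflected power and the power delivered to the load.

|Γ| = |(64 + j207)/(214 + j207)| = 0.728
|Γ|² = 0.53
P_refl = |Γ|²·P_inc = 373 mW, P_del = (1 − |Γ|²)·P_inc = 332 mW

P_reflected ≈ 373 mW; P_delivered ≈ 332 mW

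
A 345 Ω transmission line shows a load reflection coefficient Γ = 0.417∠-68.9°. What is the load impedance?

Z_L = Z_0·(1 + Γ)/(1 − Γ) = 345·(1.15 − j0.389)/(0.85 + j0.389)

Z_L ≈ 326 − j307 Ω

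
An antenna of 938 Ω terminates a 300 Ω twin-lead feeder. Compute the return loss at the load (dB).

RL ≈ 5.76 dB

Γ = (938 − 300)/(938 + 300) = 0.515
RL = −20·log₁₀|Γ| = −20·log₁₀(0.515)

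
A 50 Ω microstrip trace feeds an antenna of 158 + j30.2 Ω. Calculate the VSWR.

VSWR ≈ 3.29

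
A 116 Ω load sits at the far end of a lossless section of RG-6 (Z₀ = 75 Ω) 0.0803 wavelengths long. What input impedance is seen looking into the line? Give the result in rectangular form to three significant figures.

Z_in ≈ 87.5 − j33.3 Ω

βl = 2π × 0.0803 = 28.9°
tan(βl) = tan(28.9°) = 0.552
Z_in = Z_0·(Z_L + jZ_0·tanβl)/(Z_0 + jZ_L·tanβl)
     = 75·(116 + j41.4)/(75 + j64.1)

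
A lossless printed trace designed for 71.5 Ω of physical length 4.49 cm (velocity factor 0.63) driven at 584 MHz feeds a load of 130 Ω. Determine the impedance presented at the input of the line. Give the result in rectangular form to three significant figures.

λ = v/f = 0.63·c / 584 MHz = 0.324 m
βl = 2π·l/λ = 2π × 0.139 = 49.9°
tan(βl) = tan(49.9°) = 1.19
Z_in = Z_0·(Z_L + jZ_0·tanβl)/(Z_0 + jZ_L·tanβl)
     = 71.5·(130 + j85)/(71.5 + j155)

Z_in ≈ 55.3 − j34.5 Ω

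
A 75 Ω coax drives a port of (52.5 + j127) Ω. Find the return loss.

RL ≈ 2.89 dB

Γ = (-22.5 + j127)/(127.5 + j127), |Γ| = 0.717
RL = −20·log₁₀|Γ| = −20·log₁₀(0.717)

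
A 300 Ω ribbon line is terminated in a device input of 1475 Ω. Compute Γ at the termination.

Γ = (Z_L − Z_0)/(Z_L + Z_0) = (1475 − 300)/(1475 + 300) = 1175/1775

Γ = 0.662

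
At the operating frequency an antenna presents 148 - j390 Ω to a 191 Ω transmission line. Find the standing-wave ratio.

VSWR ≈ 7.31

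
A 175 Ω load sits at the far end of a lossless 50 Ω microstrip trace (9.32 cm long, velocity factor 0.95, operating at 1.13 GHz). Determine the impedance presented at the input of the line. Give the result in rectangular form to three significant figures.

λ = v/f = 0.95·c / 1.13 GHz = 0.252 m
βl = 2π·l/λ = 2π × 0.37 = 133°
tan(βl) = tan(133°) = -1.07
Z_in = Z_0·(Z_L + jZ_0·tanβl)/(Z_0 + jZ_L·tanβl)
     = 50·(175 − j53.6)/(50 − j187)

Z_in ≈ 25 + j40 Ω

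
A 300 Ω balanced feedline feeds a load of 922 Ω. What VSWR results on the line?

VSWR ≈ 3.07

Γ = (922 − 300)/(922 + 300) = 0.509
VSWR = (1 + 0.509)/(1 − 0.509)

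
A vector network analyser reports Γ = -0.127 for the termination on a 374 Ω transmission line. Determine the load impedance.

Z_L = Z_0·(1 + Γ)/(1 − Γ) = 374·(0.873)/(1.13)

Z_L ≈ 290 Ω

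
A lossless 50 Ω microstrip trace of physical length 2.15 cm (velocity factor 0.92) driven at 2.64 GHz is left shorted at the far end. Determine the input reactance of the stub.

X_in ≈ 175 Ω (inductive)

λ = v/f = 0.92·c / 2.64 GHz = 0.105 m
βl = 2π·l/λ = 2π × 0.206 = 74°
tan(βl) = 3.5
For a shorted stub, Z_in = jZ_0·tan(βl)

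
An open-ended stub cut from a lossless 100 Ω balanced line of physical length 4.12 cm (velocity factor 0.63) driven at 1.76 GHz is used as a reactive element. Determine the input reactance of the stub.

X_in ≈ 112 Ω (inductive)

λ = v/f = 0.63·c / 1.76 GHz = 0.107 m
βl = 2π·l/λ = 2π × 0.384 = 138°
tan(βl) = -0.897
For an open-ended stub, Z_in = −jZ_0·cot(βl) = −jZ_0/tan(βl)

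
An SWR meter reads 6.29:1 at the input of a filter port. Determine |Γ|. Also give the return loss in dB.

|Γ| = (S − 1)/(S + 1) = (6.29 − 1)/(6.29 + 1) = 5.29/7.29
RL = −20·log₁₀|Γ| = −20·log₁₀(0.726)

|Γ| ≈ 0.726; return loss ≈ 2.79 dB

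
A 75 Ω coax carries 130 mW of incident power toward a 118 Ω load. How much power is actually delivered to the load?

P_delivered ≈ 124 mW

Γ = (118 − 75)/(118 + 75) = 0.223
|Γ|² = 0.0496
P_refl = |Γ|²·P_inc = 6.45 mW, P_del = (1 − |Γ|²)·P_inc = 124 mW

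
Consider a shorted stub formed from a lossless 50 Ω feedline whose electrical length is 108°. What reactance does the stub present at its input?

X_in ≈ -154 Ω (capacitive)

tan(βl) = -3.08
For a shorted stub, Z_in = jZ_0·tan(βl)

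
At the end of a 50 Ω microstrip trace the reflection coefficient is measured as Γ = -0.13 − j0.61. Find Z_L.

Z_L = Z_0·(1 + Γ)/(1 − Γ) = 50·(0.87 − j0.61)/(1.13 + j0.61)

Z_L ≈ 18.5 − j37 Ω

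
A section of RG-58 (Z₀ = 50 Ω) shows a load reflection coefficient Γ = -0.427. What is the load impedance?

Z_L ≈ 20.1 Ω

Z_L = Z_0·(1 + Γ)/(1 − Γ) = 50·(0.573)/(1.43)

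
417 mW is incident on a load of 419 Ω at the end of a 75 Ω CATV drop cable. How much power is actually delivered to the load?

Γ = (419 − 75)/(419 + 75) = 0.696
|Γ|² = 0.485
P_refl = |Γ|²·P_inc = 202 mW, P_del = (1 − |Γ|²)·P_inc = 215 mW

P_delivered ≈ 215 mW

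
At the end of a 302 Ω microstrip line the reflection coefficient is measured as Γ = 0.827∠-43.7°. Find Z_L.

Z_L ≈ 196 − j707 Ω

Z_L = Z_0·(1 + Γ)/(1 − Γ) = 302·(1.6 − j0.571)/(0.402 + j0.571)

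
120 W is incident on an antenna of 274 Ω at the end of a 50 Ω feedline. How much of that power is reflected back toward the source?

P_reflected ≈ 57.4 W

Γ = (274 − 50)/(274 + 50) = 0.691
|Γ|² = 0.478
P_refl = |Γ|²·P_inc = 57.4 W, P_del = (1 − |Γ|²)·P_inc = 62.6 W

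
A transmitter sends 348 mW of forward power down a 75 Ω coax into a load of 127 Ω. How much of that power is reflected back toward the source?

Γ = (127 − 75)/(127 + 75) = 0.257
|Γ|² = 0.0663
P_refl = |Γ|²·P_inc = 23.1 mW, P_del = (1 − |Γ|²)·P_inc = 325 mW

P_reflected ≈ 23.1 mW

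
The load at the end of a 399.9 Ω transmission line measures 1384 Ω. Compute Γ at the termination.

Γ = (Z_L − Z_0)/(Z_L + Z_0) = (1384 − 399.9)/(1384 + 399.9) = 984.1/1784

Γ = 0.552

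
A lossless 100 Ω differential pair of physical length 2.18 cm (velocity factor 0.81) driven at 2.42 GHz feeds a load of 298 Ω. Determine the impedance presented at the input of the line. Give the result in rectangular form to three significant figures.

Z_in ≈ 34.9 − j18.5 Ω

λ = v/f = 0.81·c / 2.42 GHz = 0.1 m
βl = 2π·l/λ = 2π × 0.217 = 78.2°
tan(βl) = tan(78.2°) = 4.77
Z_in = Z_0·(Z_L + jZ_0·tanβl)/(Z_0 + jZ_L·tanβl)
     = 100·(298 + j477)/(100 + j1420)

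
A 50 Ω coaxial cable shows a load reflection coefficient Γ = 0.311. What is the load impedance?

Z_L ≈ 95.1 Ω

Z_L = Z_0·(1 + Γ)/(1 − Γ) = 50·(1.31)/(0.689)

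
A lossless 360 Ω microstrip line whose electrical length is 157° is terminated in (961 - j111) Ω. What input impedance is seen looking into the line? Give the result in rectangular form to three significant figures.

Z_in ≈ 556 + j422 Ω

tan(βl) = tan(157°) = -0.424
Z_in = Z_0·(Z_L + jZ_0·tanβl)/(Z_0 + jZ_L·tanβl)
     = 360·(961 − j264)/(313 − j408)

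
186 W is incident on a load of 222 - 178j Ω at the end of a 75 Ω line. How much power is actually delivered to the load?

|Γ| = |(147 − j178)/(297 − j178)| = 0.667
|Γ|² = 0.445
P_refl = |Γ|²·P_inc = 82.7 W, P_del = (1 − |Γ|²)·P_inc = 103 W

P_delivered ≈ 103 W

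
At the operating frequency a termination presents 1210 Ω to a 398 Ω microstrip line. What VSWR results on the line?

For a purely resistive load, VSWR = R_L/Z_0 or Z_0/R_L (whichever > 1) = 1210/398

VSWR ≈ 3.04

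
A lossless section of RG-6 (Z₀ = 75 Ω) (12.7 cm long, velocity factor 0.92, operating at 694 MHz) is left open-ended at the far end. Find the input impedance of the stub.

Z_in ≈ +j34.9 Ω

λ = v/f = 0.92·c / 694 MHz = 0.398 m
βl = 2π·l/λ = 2π × 0.319 = 115°
tan(βl) = -2.15
For an open-ended stub, Z_in = −jZ_0·cot(βl) = −jZ_0/tan(βl)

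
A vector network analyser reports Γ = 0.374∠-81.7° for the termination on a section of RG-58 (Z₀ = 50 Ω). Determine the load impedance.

Z_L = Z_0·(1 + Γ)/(1 − Γ) = 50·(1.05 − j0.37)/(0.946 + j0.37)

Z_L ≈ 41.7 − j35.9 Ω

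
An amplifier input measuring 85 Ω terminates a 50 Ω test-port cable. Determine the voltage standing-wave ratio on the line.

VSWR ≈ 1.7

For a purely resistive load, VSWR = R_L/Z_0 or Z_0/R_L (whichever > 1) = 85/50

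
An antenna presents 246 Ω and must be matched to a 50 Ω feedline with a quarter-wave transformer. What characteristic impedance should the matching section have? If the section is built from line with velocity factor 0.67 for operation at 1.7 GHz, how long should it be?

Z_qwt ≈ 111 Ω; length ≈ 2.96 cm

Z_qwt = √(Z_0·R_L) = √(50 × 246) = √12300
λ = 0.67·c/f = 0.118 m, so l = λ/4 = 0.0296 m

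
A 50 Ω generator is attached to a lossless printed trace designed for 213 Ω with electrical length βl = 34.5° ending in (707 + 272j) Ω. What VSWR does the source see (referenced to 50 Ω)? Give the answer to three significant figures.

VSWR ≈ 13.1

tan(βl) = 0.687
Z_in = Z_0·(Z_L + jZ_0·tanβl)/(Z_0 + jZ_L·tanβl) = 199 − j299 Ω
Γ_s = (Z_in − Z_s)/(Z_in + Z_s) = (149 − j299)/(249 − j299), |Γ_s| = 0.859
VSWR = (1 + |Γ_s|)/(1 − |Γ_s|)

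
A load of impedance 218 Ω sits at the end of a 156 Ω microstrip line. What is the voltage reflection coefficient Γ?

Γ = 0.166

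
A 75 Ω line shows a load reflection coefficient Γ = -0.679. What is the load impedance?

Z_L ≈ 14.3 Ω

Z_L = Z_0·(1 + Γ)/(1 − Γ) = 75·(0.321)/(1.68)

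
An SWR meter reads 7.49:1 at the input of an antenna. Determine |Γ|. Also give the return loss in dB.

|Γ| ≈ 0.764; return loss ≈ 2.33 dB

|Γ| = (S − 1)/(S + 1) = (7.49 − 1)/(7.49 + 1) = 6.49/8.49
RL = −20·log₁₀|Γ| = −20·log₁₀(0.764)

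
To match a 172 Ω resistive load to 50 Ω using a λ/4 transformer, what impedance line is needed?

Z_qwt ≈ 92.7 Ω

Z_qwt = √(Z_0·R_L) = √(50 × 172) = √8600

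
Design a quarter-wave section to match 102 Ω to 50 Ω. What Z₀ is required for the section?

Z_qwt = √(Z_0·R_L) = √(50 × 102) = √5100

Z_qwt ≈ 71.4 Ω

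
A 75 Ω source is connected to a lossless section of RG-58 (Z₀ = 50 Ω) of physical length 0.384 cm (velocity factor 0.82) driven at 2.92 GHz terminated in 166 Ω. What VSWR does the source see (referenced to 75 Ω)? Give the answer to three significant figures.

VSWR ≈ 2.46

λ = v/f = 0.82·c / 2.92 GHz = 0.0842 m
βl = 2π·l/λ = 2π × 0.0456 = 16.4°
tan(βl) = 0.294
Z_in = Z_0·(Z_L + jZ_0·tanβl)/(Z_0 + jZ_L·tanβl) = 92.2 − j75.5 Ω
Γ_s = (Z_in − Z_s)/(Z_in + Z_s) = (17.2 − j75.5)/(167 − j75.5), |Γ_s| = 0.422
VSWR = (1 + |Γ_s|)/(1 − |Γ_s|)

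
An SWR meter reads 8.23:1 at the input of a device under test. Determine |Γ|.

|Γ| ≈ 0.783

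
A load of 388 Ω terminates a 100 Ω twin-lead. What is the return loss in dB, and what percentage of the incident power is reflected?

Γ = (388 − 100)/(388 + 100) = 0.59
RL = −20·log₁₀(0.59) = 4.58 dB
P_refl/P_inc = |Γ|² = 0.348

RL ≈ 4.58 dB; 34.8% of incident power reflected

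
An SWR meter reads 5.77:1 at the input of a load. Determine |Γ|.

|Γ| ≈ 0.705

|Γ| = (S − 1)/(S + 1) = (5.77 − 1)/(5.77 + 1) = 4.77/6.77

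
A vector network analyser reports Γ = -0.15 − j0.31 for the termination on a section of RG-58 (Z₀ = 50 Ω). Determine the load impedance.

Z_L = Z_0·(1 + Γ)/(1 − Γ) = 50·(0.85 − j0.31)/(1.15 + j0.31)

Z_L ≈ 31.1 − j21.9 Ω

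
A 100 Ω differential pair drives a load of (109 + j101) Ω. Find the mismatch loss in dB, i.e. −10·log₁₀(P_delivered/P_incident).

Γ = (9 + j101)/(209 + j101), |Γ| = 0.437
|Γ|² = 0.191, so P_del/P_inc = 1 − |Γ|² = 0.809
ML = −10·log₁₀(1 − |Γ|²)

mismatch loss ≈ 0.92 dB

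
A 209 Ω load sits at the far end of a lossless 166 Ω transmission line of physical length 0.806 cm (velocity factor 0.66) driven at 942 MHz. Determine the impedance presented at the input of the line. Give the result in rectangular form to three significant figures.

λ = v/f = 0.66·c / 942 MHz = 0.21 m
βl = 2π·l/λ = 2π × 0.0383 = 13.8°
tan(βl) = tan(13.8°) = 0.246
Z_in = Z_0·(Z_L + jZ_0·tanβl)/(Z_0 + jZ_L·tanβl)
     = 166·(209 + j40.8)/(166 + j51.4)

Z_in ≈ 202 − j21.8 Ω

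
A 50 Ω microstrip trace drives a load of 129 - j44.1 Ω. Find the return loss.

RL ≈ 6.18 dB

Γ = (79 − j44.1)/(179 − j44.1), |Γ| = 0.491
RL = −20·log₁₀|Γ| = −20·log₁₀(0.491)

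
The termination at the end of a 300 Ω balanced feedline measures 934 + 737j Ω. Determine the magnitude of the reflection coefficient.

Γ = (Z_L − Z_0)/(Z_L + Z_0) = (634 + j737)/(1234 + j737)
|Γ| = 972/1440

|Γ| ≈ 0.676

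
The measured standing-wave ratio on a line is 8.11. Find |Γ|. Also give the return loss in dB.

|Γ| = (S − 1)/(S + 1) = (8.11 − 1)/(8.11 + 1) = 7.11/9.11
RL = −20·log₁₀|Γ| = −20·log₁₀(0.78)

|Γ| ≈ 0.78; return loss ≈ 2.15 dB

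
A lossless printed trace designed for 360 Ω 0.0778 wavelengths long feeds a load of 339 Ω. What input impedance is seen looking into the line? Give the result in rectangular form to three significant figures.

βl = 2π × 0.0778 = 28°
tan(βl) = tan(28°) = 0.532
Z_in = Z_0·(Z_L + jZ_0·tanβl)/(Z_0 + jZ_L·tanβl)
     = 360·(339 + j191)/(360 + j180)

Z_in ≈ 348 + j17.3 Ω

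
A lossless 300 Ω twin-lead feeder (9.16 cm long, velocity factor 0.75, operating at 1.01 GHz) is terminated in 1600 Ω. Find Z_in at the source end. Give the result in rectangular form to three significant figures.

Z_in ≈ 184 + j425 Ω

λ = v/f = 0.75·c / 1.01 GHz = 0.223 m
βl = 2π·l/λ = 2π × 0.411 = 148°
tan(βl) = tan(148°) = -0.624
Z_in = Z_0·(Z_L + jZ_0·tanβl)/(Z_0 + jZ_L·tanβl)
     = 300·(1600 − j187)/(300 − j999)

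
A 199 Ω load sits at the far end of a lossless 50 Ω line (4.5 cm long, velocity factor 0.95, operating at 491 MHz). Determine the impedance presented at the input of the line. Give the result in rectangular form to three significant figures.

λ = v/f = 0.95·c / 491 MHz = 0.58 m
βl = 2π·l/λ = 2π × 0.0775 = 27.9°
tan(βl) = tan(27.9°) = 0.53
Z_in = Z_0·(Z_L + jZ_0·tanβl)/(Z_0 + jZ_L·tanβl)
     = 50·(199 + j26.5)/(50 + j105)

Z_in ≈ 46.8 − j72.2 Ω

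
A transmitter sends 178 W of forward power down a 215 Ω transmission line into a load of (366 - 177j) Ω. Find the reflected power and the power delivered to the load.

|Γ| = |(151 − j177)/(581 − j177)| = 0.383
|Γ|² = 0.147
P_refl = |Γ|²·P_inc = 26.1 W, P_del = (1 − |Γ|²)·P_inc = 152 W

P_reflected ≈ 26.1 W; P_delivered ≈ 152 W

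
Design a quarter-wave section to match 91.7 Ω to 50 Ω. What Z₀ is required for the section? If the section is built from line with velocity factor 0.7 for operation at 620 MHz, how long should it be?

Z_qwt ≈ 67.7 Ω; length ≈ 8.47 cm

Z_qwt = √(Z_0·R_L) = √(50 × 91.7) = √4585
λ = 0.7·c/f = 0.339 m, so l = λ/4 = 0.0847 m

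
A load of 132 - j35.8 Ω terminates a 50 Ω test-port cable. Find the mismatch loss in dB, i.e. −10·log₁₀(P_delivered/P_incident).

mismatch loss ≈ 1.15 dB

Γ = (82 − j35.8)/(182 − j35.8), |Γ| = 0.482
|Γ|² = 0.233, so P_del/P_inc = 1 − |Γ|² = 0.767
ML = −10·log₁₀(1 − |Γ|²)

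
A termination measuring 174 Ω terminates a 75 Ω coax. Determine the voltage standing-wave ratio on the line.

VSWR ≈ 2.32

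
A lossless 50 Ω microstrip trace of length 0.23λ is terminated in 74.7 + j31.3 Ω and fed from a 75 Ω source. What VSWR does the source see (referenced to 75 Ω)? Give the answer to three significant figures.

VSWR ≈ 2.59

βl = 2π × 0.23 = 82.8°
tan(βl) = 7.92
Z_in = Z_0·(Z_L + jZ_0·tanβl)/(Z_0 + jZ_L·tanβl) = 30.6 − j16.5 Ω
Γ_s = (Z_in − Z_s)/(Z_in + Z_s) = (-44.4 − j16.5)/(106 − j16.5), |Γ_s| = 0.444
VSWR = (1 + |Γ_s|)/(1 − |Γ_s|)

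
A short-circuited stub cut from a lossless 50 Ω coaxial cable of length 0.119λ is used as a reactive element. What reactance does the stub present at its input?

X_in ≈ 46.4 Ω (inductive)

βl = 2π × 0.119 = 42.8°
tan(βl) = 0.927
For a short-circuited stub, Z_in = jZ_0·tan(βl)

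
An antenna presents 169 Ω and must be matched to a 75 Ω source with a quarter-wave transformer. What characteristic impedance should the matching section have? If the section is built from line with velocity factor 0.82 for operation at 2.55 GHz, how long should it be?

Z_qwt = √(Z_0·R_L) = √(75 × 169) = √12680
λ = 0.82·c/f = 0.0965 m, so l = λ/4 = 0.0241 m

Z_qwt ≈ 113 Ω; length ≈ 2.41 cm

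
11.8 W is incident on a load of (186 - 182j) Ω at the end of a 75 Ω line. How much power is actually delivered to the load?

P_delivered ≈ 6.5 W

|Γ| = |(111 − j182)/(261 − j182)| = 0.67
|Γ|² = 0.449
P_refl = |Γ|²·P_inc = 5.3 W, P_del = (1 − |Γ|²)·P_inc = 6.5 W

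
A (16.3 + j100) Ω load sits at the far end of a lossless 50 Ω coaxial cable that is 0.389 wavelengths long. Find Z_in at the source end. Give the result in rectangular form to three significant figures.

Z_in ≈ 3.83 + j22.1 Ω

βl = 2π × 0.389 = 140°
tan(βl) = tan(140°) = -0.838
Z_in = Z_0·(Z_L + jZ_0·tanβl)/(Z_0 + jZ_L·tanβl)
     = 50·(16.3 + j58.1)/(134 − j13.7)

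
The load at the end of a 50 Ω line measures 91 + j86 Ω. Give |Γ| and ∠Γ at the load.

Γ = (Z_L − Z_0)/(Z_L + Z_0) = (41 + j86)/(141 + j86)
|Γ| = 95.3/165 = 0.577

Γ ≈ 0.577 ∠ 33.1°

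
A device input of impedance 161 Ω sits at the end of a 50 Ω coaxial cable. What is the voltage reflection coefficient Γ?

Γ = 0.526

Γ = (Z_L − Z_0)/(Z_L + Z_0) = (161 − 50)/(161 + 50) = 111/211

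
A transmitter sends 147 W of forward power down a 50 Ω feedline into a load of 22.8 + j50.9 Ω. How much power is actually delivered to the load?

P_delivered ≈ 85 W

|Γ| = |(-27.2 + j50.9)/(72.8 + j50.9)| = 0.65
|Γ|² = 0.422
P_refl = |Γ|²·P_inc = 62 W, P_del = (1 − |Γ|²)·P_inc = 85 W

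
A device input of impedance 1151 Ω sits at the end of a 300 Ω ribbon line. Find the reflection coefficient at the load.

Γ = 0.586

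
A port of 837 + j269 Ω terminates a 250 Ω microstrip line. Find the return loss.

RL ≈ 4.78 dB

Γ = (587 + j269)/(1087 + j269), |Γ| = 0.577
RL = −20·log₁₀|Γ| = −20·log₁₀(0.577)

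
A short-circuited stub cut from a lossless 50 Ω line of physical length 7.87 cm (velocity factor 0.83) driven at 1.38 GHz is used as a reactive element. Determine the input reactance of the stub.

λ = v/f = 0.83·c / 1.38 GHz = 0.18 m
βl = 2π·l/λ = 2π × 0.436 = 157°
tan(βl) = -0.424
For a short-circuited stub, Z_in = jZ_0·tan(βl)

X_in ≈ -21.2 Ω (capacitive)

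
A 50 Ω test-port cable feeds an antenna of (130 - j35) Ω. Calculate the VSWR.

VSWR ≈ 2.82

Γ = (Z_L − Z_0)/(Z_L + Z_0) = (80 − j35)/(180 − j35)
|Γ| = 87.3/183 = 0.476
VSWR = (1 + |Γ|)/(1 − |Γ|) = 1.48/0.524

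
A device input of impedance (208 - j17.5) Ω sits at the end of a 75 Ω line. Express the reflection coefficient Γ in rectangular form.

Γ ≈ 0.472 − j0.0327

Γ = (Z_L − Z_0)/(Z_L + Z_0) = (133 − j17.5)/(283 − j17.5)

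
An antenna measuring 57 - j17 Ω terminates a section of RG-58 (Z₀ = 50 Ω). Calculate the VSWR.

Γ = (Z_L − Z_0)/(Z_L + Z_0) = (7 − j17)/(107 − j17)
|Γ| = 18.4/108 = 0.17
VSWR = (1 + |Γ|)/(1 − |Γ|) = 1.17/0.83

VSWR ≈ 1.41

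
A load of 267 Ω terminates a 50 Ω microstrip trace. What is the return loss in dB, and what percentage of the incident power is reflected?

Γ = (267 − 50)/(267 + 50) = 0.685
RL = −20·log₁₀(0.685) = 3.29 dB
P_refl/P_inc = |Γ|² = 0.469

RL ≈ 3.29 dB; 46.9% of incident power reflected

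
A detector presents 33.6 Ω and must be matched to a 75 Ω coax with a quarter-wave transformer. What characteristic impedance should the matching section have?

Z_qwt ≈ 50.2 Ω

Z_qwt = √(Z_0·R_L) = √(75 × 33.6) = √2520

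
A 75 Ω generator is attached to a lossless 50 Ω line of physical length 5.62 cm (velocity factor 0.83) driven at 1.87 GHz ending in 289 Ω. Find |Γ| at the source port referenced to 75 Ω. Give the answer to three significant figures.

|Γ| ≈ 0.664

λ = v/f = 0.83·c / 1.87 GHz = 0.133 m
βl = 2π·l/λ = 2π × 0.422 = 152°
tan(βl) = -0.533
Z_in = Z_0·(Z_L + jZ_0·tanβl)/(Z_0 + jZ_L·tanβl) = 35.4 + j82.3 Ω
Γ_s = (Z_in − Z_s)/(Z_in + Z_s) = (-39.6 + j82.3)/(110 + j82.3), |Γ_s| = 0.664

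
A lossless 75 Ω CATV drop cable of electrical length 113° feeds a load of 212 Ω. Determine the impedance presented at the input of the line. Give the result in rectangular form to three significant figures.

Z_in ≈ 30.6 + j27.2 Ω

tan(βl) = tan(113°) = -2.36
Z_in = Z_0·(Z_L + jZ_0·tanβl)/(Z_0 + jZ_L·tanβl)
     = 75·(212 − j177)/(75 − j499)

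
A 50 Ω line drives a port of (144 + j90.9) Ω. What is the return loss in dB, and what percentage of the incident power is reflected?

RL ≈ 4.29 dB; 37.3% of incident power reflected

Γ = (94 + j90.9)/(194 + j90.9), |Γ| = 0.61
RL = −20·log₁₀(0.61) = 4.29 dB
P_refl/P_inc = |Γ|² = 0.373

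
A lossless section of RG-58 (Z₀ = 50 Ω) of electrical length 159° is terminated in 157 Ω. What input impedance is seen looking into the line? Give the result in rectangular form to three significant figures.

tan(βl) = tan(159°) = -0.384
Z_in = Z_0·(Z_L + jZ_0·tanβl)/(Z_0 + jZ_L·tanβl)
     = 50·(157 − j19.2)/(50 − j60.3)

Z_in ≈ 73.4 + j69.3 Ω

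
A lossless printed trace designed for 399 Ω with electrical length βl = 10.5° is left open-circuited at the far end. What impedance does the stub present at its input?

Z_in ≈ −j2150 Ω

tan(βl) = 0.185
For an open-circuited stub, Z_in = −jZ_0·cot(βl) = −jZ_0/tan(βl)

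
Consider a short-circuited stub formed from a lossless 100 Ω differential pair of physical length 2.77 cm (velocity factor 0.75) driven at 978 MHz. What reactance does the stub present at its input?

λ = v/f = 0.75·c / 978 MHz = 0.23 m
βl = 2π·l/λ = 2π × 0.12 = 43.3°
tan(βl) = 0.944
For a short-circuited stub, Z_in = jZ_0·tan(βl)

X_in ≈ 94.4 Ω (inductive)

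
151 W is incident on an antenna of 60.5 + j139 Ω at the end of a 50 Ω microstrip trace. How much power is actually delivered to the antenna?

P_delivered ≈ 57.9 W

|Γ| = |(10.5 + j139)/(110.5 + j139)| = 0.785
|Γ|² = 0.616
P_refl = |Γ|²·P_inc = 93.1 W, P_del = (1 − |Γ|²)·P_inc = 57.9 W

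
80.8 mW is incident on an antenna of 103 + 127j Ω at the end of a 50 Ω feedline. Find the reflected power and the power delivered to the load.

P_reflected ≈ 38.7 mW; P_delivered ≈ 42.1 mW

|Γ| = |(53 + j127)/(153 + j127)| = 0.692
|Γ|² = 0.479
P_refl = |Γ|²·P_inc = 38.7 mW, P_del = (1 − |Γ|²)·P_inc = 42.1 mW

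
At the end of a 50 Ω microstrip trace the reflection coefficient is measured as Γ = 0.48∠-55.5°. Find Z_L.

Z_L ≈ 56 − j57.6 Ω

Z_L = Z_0·(1 + Γ)/(1 − Γ) = 50·(1.27 − j0.396)/(0.728 + j0.396)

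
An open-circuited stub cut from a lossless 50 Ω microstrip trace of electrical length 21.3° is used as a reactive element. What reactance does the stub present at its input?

tan(βl) = 0.39
For an open-circuited stub, Z_in = −jZ_0·cot(βl) = −jZ_0/tan(βl)

X_in ≈ -128 Ω (capacitive)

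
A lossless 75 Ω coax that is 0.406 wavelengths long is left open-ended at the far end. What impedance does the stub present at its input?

Z_in ≈ +j112 Ω

βl = 2π × 0.406 = 146°
tan(βl) = -0.67
For an open-ended stub, Z_in = −jZ_0·cot(βl) = −jZ_0/tan(βl)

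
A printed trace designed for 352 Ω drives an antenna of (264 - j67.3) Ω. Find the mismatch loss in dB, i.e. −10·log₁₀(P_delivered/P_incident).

Γ = (-88 − j67.3)/(616 − j67.3), |Γ| = 0.179
|Γ|² = 0.032, so P_del/P_inc = 1 − |Γ|² = 0.968
ML = −10·log₁₀(1 − |Γ|²)

mismatch loss ≈ 0.141 dB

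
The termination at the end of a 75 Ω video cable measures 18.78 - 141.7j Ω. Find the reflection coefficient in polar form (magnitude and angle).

Γ ≈ 0.897 ∠ -55.1°

Γ = (Z_L − Z_0)/(Z_L + Z_0) = (-56.22 − j141.7)/(93.78 − j141.7)
|Γ| = 152/170 = 0.897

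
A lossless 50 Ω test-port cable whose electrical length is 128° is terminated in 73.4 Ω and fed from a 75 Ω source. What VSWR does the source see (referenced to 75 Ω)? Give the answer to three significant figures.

VSWR ≈ 1.87

tan(βl) = -1.28
Z_in = Z_0·(Z_L + jZ_0·tanβl)/(Z_0 + jZ_L·tanβl) = 42.7 + j16.3 Ω
Γ_s = (Z_in − Z_s)/(Z_in + Z_s) = (-32.3 + j16.3)/(118 + j16.3), |Γ_s| = 0.304
VSWR = (1 + |Γ_s|)/(1 − |Γ_s|)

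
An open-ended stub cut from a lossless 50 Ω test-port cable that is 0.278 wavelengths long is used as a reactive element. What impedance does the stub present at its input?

βl = 2π × 0.278 = 100°
tan(βl) = -5.63
For an open-ended stub, Z_in = −jZ_0·cot(βl) = −jZ_0/tan(βl)

Z_in ≈ +j8.89 Ω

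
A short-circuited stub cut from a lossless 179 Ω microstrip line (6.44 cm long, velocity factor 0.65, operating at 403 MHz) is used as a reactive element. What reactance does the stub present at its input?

λ = v/f = 0.65·c / 403 MHz = 0.484 m
βl = 2π·l/λ = 2π × 0.133 = 47.9°
tan(βl) = 1.11
For a short-circuited stub, Z_in = jZ_0·tan(βl)

X_in ≈ 198 Ω (inductive)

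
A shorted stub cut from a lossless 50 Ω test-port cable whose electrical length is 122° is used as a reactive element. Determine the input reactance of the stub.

X_in ≈ -80 Ω (capacitive)

tan(βl) = -1.6
For a shorted stub, Z_in = jZ_0·tan(βl)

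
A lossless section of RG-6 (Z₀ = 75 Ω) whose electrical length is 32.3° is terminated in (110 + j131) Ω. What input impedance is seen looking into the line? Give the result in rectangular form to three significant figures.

Z_in ≈ 177 − j139 Ω

tan(βl) = tan(32.3°) = 0.632
Z_in = Z_0·(Z_L + jZ_0·tanβl)/(Z_0 + jZ_L·tanβl)
     = 75·(110 + j178)/(-7.81 + j69.5)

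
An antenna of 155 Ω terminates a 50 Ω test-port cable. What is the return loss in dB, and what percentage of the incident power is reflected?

RL ≈ 5.81 dB; 26.2% of incident power reflected

Γ = (155 − 50)/(155 + 50) = 0.512
RL = −20·log₁₀(0.512) = 5.81 dB
P_refl/P_inc = |Γ|² = 0.262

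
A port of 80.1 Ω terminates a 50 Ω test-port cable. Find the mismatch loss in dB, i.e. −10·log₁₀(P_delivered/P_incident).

mismatch loss ≈ 0.239 dB

Γ = (80.1 − 50)/(80.1 + 50) = 0.231
|Γ|² = 0.0535, so P_del/P_inc = 1 − |Γ|² = 0.946
ML = −10·log₁₀(1 − |Γ|²)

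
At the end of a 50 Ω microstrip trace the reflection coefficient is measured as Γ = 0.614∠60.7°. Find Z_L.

Z_L ≈ 40.1 + j69 Ω

Z_L = Z_0·(1 + Γ)/(1 − Γ) = 50·(1.3 + j0.535)/(0.7 − j0.535)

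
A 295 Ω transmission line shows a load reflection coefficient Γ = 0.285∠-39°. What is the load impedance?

Z_L = Z_0·(1 + Γ)/(1 − Γ) = 295·(1.22 − j0.179)/(0.779 + j0.179)

Z_L ≈ 425 − j166 Ω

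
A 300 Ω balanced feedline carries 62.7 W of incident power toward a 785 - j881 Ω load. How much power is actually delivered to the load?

|Γ| = |(485 − j881)/(1085 − j881)| = 0.72
|Γ|² = 0.518
P_refl = |Γ|²·P_inc = 32.5 W, P_del = (1 − |Γ|²)·P_inc = 30.2 W

P_delivered ≈ 30.2 W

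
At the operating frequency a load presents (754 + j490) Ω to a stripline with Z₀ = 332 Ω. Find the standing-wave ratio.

VSWR ≈ 3.37

Γ = (Z_L − Z_0)/(Z_L + Z_0) = (422 + j490)/(1086 + j490)
|Γ| = 647/1190 = 0.543
VSWR = (1 + |Γ|)/(1 − |Γ|) = 1.54/0.457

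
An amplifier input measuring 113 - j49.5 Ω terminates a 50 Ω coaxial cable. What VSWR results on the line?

VSWR ≈ 2.78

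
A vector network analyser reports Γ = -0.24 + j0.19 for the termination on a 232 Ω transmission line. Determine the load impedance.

Z_L ≈ 134 + j56 Ω

Z_L = Z_0·(1 + Γ)/(1 − Γ) = 232·(0.76 + j0.19)/(1.24 − j0.19)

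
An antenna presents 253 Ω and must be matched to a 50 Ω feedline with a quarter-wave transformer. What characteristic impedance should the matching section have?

Z_qwt = √(Z_0·R_L) = √(50 × 253) = √12650

Z_qwt ≈ 112 Ω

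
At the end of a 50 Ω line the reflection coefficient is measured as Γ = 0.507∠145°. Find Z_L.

Z_L = Z_0·(1 + Γ)/(1 − Γ) = 50·(0.585 + j0.291)/(1.42 − j0.291)

Z_L ≈ 17.8 + j13.9 Ω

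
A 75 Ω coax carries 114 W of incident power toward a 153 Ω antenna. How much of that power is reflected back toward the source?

P_reflected ≈ 13.3 W

Γ = (153 − 75)/(153 + 75) = 0.342
|Γ|² = 0.117
P_refl = |Γ|²·P_inc = 13.3 W, P_del = (1 − |Γ|²)·P_inc = 101 W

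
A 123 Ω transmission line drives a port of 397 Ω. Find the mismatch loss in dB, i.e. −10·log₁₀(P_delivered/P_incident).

Γ = (397 − 123)/(397 + 123) = 0.527
|Γ|² = 0.278, so P_del/P_inc = 1 − |Γ|² = 0.722
ML = −10·log₁₀(1 − |Γ|²)

mismatch loss ≈ 1.41 dB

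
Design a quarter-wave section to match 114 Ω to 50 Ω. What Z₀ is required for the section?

Z_qwt ≈ 75.5 Ω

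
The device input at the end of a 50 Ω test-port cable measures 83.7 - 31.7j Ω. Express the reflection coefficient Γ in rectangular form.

Γ = (Z_L − Z_0)/(Z_L + Z_0) = (33.7 − j31.7)/(133.7 − j31.7)

Γ ≈ 0.292 − j0.168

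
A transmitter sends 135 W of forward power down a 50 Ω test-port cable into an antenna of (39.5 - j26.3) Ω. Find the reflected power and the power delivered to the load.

|Γ| = |(-10.5 − j26.3)/(89.5 − j26.3)| = 0.304
|Γ|² = 0.0922
P_refl = |Γ|²·P_inc = 12.4 W, P_del = (1 − |Γ|²)·P_inc = 123 W

P_reflected ≈ 12.4 W; P_delivered ≈ 123 W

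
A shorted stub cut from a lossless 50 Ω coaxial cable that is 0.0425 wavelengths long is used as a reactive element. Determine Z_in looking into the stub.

βl = 2π × 0.0425 = 15.3°
tan(βl) = 0.274
For a shorted stub, Z_in = jZ_0·tan(βl)

Z_in ≈ +j13.7 Ω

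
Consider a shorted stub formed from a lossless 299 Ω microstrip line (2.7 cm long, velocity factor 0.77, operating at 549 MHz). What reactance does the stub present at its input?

λ = v/f = 0.77·c / 549 MHz = 0.421 m
βl = 2π·l/λ = 2π × 0.0642 = 23.1°
tan(βl) = 0.427
For a shorted stub, Z_in = jZ_0·tan(βl)

X_in ≈ 128 Ω (inductive)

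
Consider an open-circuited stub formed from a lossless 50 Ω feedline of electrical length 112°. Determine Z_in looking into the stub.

Z_in ≈ +j20.2 Ω

tan(βl) = -2.48
For an open-circuited stub, Z_in = −jZ_0·cot(βl) = −jZ_0/tan(βl)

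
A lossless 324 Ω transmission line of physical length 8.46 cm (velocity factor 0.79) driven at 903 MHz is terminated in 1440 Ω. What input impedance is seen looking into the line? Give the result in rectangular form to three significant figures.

Z_in ≈ 89.2 + j149 Ω

λ = v/f = 0.79·c / 903 MHz = 0.262 m
βl = 2π·l/λ = 2π × 0.322 = 116°
tan(βl) = tan(116°) = -2.05
Z_in = Z_0·(Z_L + jZ_0·tanβl)/(Z_0 + jZ_L·tanβl)
     = 324·(1440 − j663)/(324 − j2950)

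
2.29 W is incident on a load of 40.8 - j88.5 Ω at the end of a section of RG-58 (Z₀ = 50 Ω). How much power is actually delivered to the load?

P_delivered ≈ 1.16 W

|Γ| = |(-9.2 − j88.5)/(90.8 − j88.5)| = 0.702
|Γ|² = 0.492
P_refl = |Γ|²·P_inc = 1.13 W, P_del = (1 − |Γ|²)·P_inc = 1.16 W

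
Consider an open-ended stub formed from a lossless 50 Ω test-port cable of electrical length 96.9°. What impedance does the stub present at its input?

Z_in ≈ +j6.05 Ω

tan(βl) = -8.26
For an open-ended stub, Z_in = −jZ_0·cot(βl) = −jZ_0/tan(βl)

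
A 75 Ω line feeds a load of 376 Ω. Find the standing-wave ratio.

VSWR ≈ 5.01

For a purely resistive load, VSWR = R_L/Z_0 or Z_0/R_L (whichever > 1) = 376/75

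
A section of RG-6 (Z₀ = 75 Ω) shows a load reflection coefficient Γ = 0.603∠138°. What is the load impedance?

Z_L = Z_0·(1 + Γ)/(1 − Γ) = 75·(0.552 + j0.403)/(1.45 − j0.403)

Z_L ≈ 21.1 + j26.8 Ω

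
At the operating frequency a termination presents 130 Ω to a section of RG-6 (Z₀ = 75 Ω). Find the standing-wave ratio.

Γ = (130 − 75)/(130 + 75) = 0.268
VSWR = (1 + 0.268)/(1 − 0.268)

VSWR ≈ 1.73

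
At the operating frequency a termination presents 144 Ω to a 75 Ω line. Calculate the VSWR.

VSWR ≈ 1.92

Γ = (144 − 75)/(144 + 75) = 0.315
VSWR = (1 + 0.315)/(1 − 0.315)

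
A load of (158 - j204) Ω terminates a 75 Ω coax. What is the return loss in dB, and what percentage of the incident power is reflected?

Γ = (83 − j204)/(233 − j204), |Γ| = 0.711
RL = −20·log₁₀(0.711) = 2.96 dB
P_refl/P_inc = |Γ|² = 0.506

RL ≈ 2.96 dB; 50.6% of incident power reflected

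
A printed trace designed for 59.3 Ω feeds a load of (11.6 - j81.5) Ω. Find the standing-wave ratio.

VSWR ≈ 14.9

Γ = (Z_L − Z_0)/(Z_L + Z_0) = (-47.7 − j81.5)/(70.9 − j81.5)
|Γ| = 94.4/108 = 0.874
VSWR = (1 + |Γ|)/(1 − |Γ|) = 1.87/0.126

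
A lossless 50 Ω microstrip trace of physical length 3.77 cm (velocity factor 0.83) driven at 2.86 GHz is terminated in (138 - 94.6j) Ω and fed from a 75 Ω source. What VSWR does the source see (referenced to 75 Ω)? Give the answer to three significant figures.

VSWR ≈ 3

λ = v/f = 0.83·c / 2.86 GHz = 0.0871 m
βl = 2π·l/λ = 2π × 0.433 = 156°
tan(βl) = -0.448
Z_in = Z_0·(Z_L + jZ_0·tanβl)/(Z_0 + jZ_L·tanβl) = 107 + j98.5 Ω
Γ_s = (Z_in − Z_s)/(Z_in + Z_s) = (31.9 + j98.5)/(182 + j98.5), |Γ_s| = 0.5
VSWR = (1 + |Γ_s|)/(1 − |Γ_s|)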